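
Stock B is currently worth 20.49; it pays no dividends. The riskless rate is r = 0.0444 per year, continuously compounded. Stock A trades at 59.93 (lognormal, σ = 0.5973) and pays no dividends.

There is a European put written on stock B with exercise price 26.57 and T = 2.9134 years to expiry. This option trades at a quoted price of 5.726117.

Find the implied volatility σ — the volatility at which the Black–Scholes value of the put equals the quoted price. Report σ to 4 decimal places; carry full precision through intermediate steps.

sigma = 0.2806

At σ = 0.2806 the Black–Scholes value reproduces the quote:
σ√T = 0.2806·√2.9134 = 0.478947
d₁ = (ln(S/K) + (r+σ²/2)T) / (σ√T) = (ln(20.49/26.57) + (0.0444+0.2806²/2)·2.9134) / 0.478947 = (-0.259846 + 0.244050) / 0.478947 = -0.032980
d₂ = d₁ − σ√T = -0.032980 − 0.478947 = -0.511927
e^{−rT} = 0.878662
N(−d₁) = 0.513155,  N(−d₂) = 0.695649
V = K·e^{−rT}·N(−d₂) − S·N(−d₁) = 16.240656 − 10.514539 = 5.726117 (the observed quote) — the price is monotone increasing in volatility, hence this σ is the only solution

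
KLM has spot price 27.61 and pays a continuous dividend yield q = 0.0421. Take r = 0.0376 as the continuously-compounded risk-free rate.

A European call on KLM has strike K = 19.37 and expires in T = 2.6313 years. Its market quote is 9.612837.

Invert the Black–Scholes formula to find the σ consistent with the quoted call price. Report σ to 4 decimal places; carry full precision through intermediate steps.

At σ = 0.3959 the Black–Scholes value reproduces the quote:
σ√T = 0.3959·√2.6313 = 0.642201
d₁ = (ln(S/K) + (r−q+σ²/2)T) / (σ√T) = (ln(27.61/19.37) + (0.0376−0.0421+0.3959²/2)·2.6313) / 0.642201 = (0.354453 + 0.194370) / 0.642201 = 0.854597
d₂ = d₁ − σ√T = 0.854597 − 0.642201 = 0.212396
e^{−rT} = 0.905800
e^{−qT} = 0.895138
N(d₁) = 0.803613,  N(d₂) = 0.584101
V = S·e^{−qT}·N(d₁) − K·e^{−rT}·N(d₂) = 19.861090 − 10.248253 = 9.612837 (the quoted price), and the Black–Scholes price is strictly increasing in σ, so σ is unique

sigma = 0.3959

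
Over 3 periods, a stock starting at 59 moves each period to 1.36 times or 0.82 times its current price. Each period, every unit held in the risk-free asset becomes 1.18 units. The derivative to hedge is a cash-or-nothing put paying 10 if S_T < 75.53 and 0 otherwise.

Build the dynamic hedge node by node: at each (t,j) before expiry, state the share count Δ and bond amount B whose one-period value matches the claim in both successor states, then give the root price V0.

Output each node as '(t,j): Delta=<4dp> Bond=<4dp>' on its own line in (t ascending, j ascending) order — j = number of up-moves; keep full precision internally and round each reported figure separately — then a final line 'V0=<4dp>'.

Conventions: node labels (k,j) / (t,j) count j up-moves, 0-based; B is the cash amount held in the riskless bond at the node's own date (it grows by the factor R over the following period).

Risk-neutral probability p* = (R−d)/(u−d) = (1.18−0.82)/(1.36−0.82) = 0.6667.
Terminal payoffs: V(3,0)=10.0000, V(3,1)=10.0000, V(3,2)=0.0000, V(3,3)=0.0000
  t=2,j=0: stock 39.6716 → up 53.9534 (V=10.0000), down 32.5307 (V=10.0000). Price 8.4746; hedge Δ=0.0000, bond B=8.4746.
  t=2,j=1: stock 65.7968 → up 89.4836 (V=0.0000), down 53.9534 (V=10.0000). Price 2.8249; hedge Δ=-0.2815, bond B=21.3434.
  t=2,j=2: stock 109.1264 → up 148.4119 (V=0.0000), down 89.4836 (V=0.0000). Price 0.0000; hedge Δ=0.0000, bond B=0.0000.
  t=1,j=0: stock 48.3800 → up 65.7968 (V=2.8249), down 39.6716 (V=8.4746). Price 3.9899; hedge Δ=-0.2163, bond B=14.4524.
  t=1,j=1: stock 80.2400 → up 109.1264 (V=0.0000), down 65.7968 (V=2.8249). Price 0.7980; hedge Δ=-0.0652, bond B=6.0292.
  t=0,j=0: stock 59.0000 → up 80.2400 (V=0.7980), down 48.3800 (V=3.9899). Price 1.5779; hedge Δ=-0.1002, bond B=7.4889.
As a check, the time-0 holding Δ(0,0)·S0 + B(0,0) comes to 1.5779 — exactly V0.

(0,0): Delta=-0.1002 Bond=7.4889
(1,0): Delta=-0.2163 Bond=14.4524
(1,1): Delta=-0.0652 Bond=6.0292
(2,0): Delta=0.0000 Bond=8.4746
(2,1): Delta=-0.2815 Bond=21.3434
(2,2): Delta=0.0000 Bond=0.0000
V0=1.5779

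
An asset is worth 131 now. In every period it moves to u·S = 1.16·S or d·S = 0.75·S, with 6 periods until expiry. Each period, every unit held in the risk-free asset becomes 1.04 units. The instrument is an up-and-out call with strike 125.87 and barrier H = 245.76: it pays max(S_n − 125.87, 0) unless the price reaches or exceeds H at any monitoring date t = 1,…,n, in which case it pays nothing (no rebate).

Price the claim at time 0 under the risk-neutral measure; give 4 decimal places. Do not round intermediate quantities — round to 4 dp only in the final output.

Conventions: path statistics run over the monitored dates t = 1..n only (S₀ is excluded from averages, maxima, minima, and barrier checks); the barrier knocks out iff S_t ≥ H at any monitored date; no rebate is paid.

price = 18.4000

No-arbitrage gives p* = (R−d)/(u−d) = 0.7073: enumerate every path, weight its payoff by its p*-probability, and discount by R^6.
Enumerate all 2^6 = 64 price paths (U = up ×1.16, D = down ×0.75); each path with k up-moves has probability p*^k·(1−p*)^(6−k).
DDDDDD: M=98.2500, payoff=0.0000, prob=0.000629
UDDDDD: M=151.9600, payoff=0.0000, prob=0.001519
DUDDDD: M=113.9700, payoff=0.0000, prob=0.001519
UUDDDD: M=176.2736, payoff=0.0000, prob=0.003671
DDUDDD: M=98.2500, payoff=0.0000, prob=0.001519
UDUDDD: M=151.9600, payoff=0.0000, prob=0.003671
DUUDDD: M=132.2052, payoff=0.0000, prob=0.003671
UUUDDD: M=204.4774, payoff=0.0000, prob=0.008872
DDDUDD: M=98.2500, payoff=0.0000, prob=0.001519
UDDUDD: M=151.9600, payoff=0.0000, prob=0.003671
DUDUDD: M=113.9700, payoff=0.0000, prob=0.003671
UUDUDD: M=176.2736, payoff=0.0000, prob=0.008872
DDUUDD: M=99.1539, payoff=0.0000, prob=0.003671
UDUUDD: M=153.3580, payoff=0.0000, prob=0.008872
DUUUDD: M=153.3580, payoff=0.0000, prob=0.008872
UUUUDD: M=237.1938, payoff=7.5515, prob=0.021441
DDDDUD: M=98.2500, payoff=0.0000, prob=0.001519
UDDDUD: M=151.9600, payoff=0.0000, prob=0.003671
DUDDUD: M=113.9700, payoff=0.0000, prob=0.003671
UUDDUD: M=176.2736, payoff=0.0000, prob=0.008872
DDUDUD: M=98.2500, payoff=0.0000, prob=0.003671
UDUDUD: M=151.9600, payoff=0.0000, prob=0.008872
DUUDUD: M=132.2052, payoff=0.0000, prob=0.008872
UUUDUD: M=204.4774, payoff=7.5515, prob=0.021441
DDDUUD: M=98.2500, payoff=0.0000, prob=0.003671
UDDUUD: M=151.9600, payoff=0.0000, prob=0.008872
DUDUUD: M=115.0185, payoff=0.0000, prob=0.008872
UUDUUD: M=177.8953, payoff=7.5515, prob=0.021441
DDUUUD: M=115.0185, payoff=0.0000, prob=0.008872
UDUUUD: M=177.8953, payoff=7.5515, prob=0.021441
DUUUUD: M=177.8953, payoff=7.5515, prob=0.021441
UUUUUD: M=275.1448, payoff=0.0000, prob=0.051817
DDDDDU: M=98.2500, payoff=0.0000, prob=0.001519
UDDDDU: M=151.9600, payoff=0.0000, prob=0.003671
DUDDDU: M=113.9700, payoff=0.0000, prob=0.003671
UUDDDU: M=176.2736, payoff=0.0000, prob=0.008872
DDUDDU: M=98.2500, payoff=0.0000, prob=0.003671
UDUDDU: M=151.9600, payoff=0.0000, prob=0.008872
DUUDDU: M=132.2052, payoff=0.0000, prob=0.008872
UUUDDU: M=204.4774, payoff=7.5515, prob=0.021441
DDDUDU: M=98.2500, payoff=0.0000, prob=0.003671
UDDUDU: M=151.9600, payoff=0.0000, prob=0.008872
DUDUDU: M=113.9700, payoff=0.0000, prob=0.008872
UUDUDU: M=176.2736, payoff=7.5515, prob=0.021441
DDUUDU: M=99.1539, payoff=0.0000, prob=0.008872
UDUUDU: M=153.3580, payoff=7.5515, prob=0.021441
DUUUDU: M=153.3580, payoff=7.5515, prob=0.021441
UUUUDU: M=237.1938, payoff=80.4886, prob=0.051817
DDDDUU: M=98.2500, payoff=0.0000, prob=0.003671
UDDDUU: M=151.9600, payoff=0.0000, prob=0.008872
DUDDUU: M=113.9700, payoff=0.0000, prob=0.008872
UUDDUU: M=176.2736, payoff=7.5515, prob=0.021441
DDUDUU: M=98.2500, payoff=0.0000, prob=0.008872
UDUDUU: M=151.9600, payoff=7.5515, prob=0.021441
DUUDUU: M=133.4215, payoff=7.5515, prob=0.021441
UUUDUU: M=206.3586, payoff=80.4886, prob=0.051817
DDDUUU: M=98.2500, payoff=0.0000, prob=0.008872
UDDUUU: M=151.9600, payoff=7.5515, prob=0.021441
DUDUUU: M=133.4215, payoff=7.5515, prob=0.021441
UUDUUU: M=206.3586, payoff=80.4886, prob=0.051817
DDUUUU: M=133.4215, payoff=7.5515, prob=0.021441
UDUUUU: M=206.3586, payoff=80.4886, prob=0.051817
DUUUUU: M=206.3586, payoff=80.4886, prob=0.051817
UUUUUU: M=319.1679, payoff=0.0000, prob=0.125223
Price = Σ prob·payoff / R^6 = 23.281887 / 1.265319 = 18.4000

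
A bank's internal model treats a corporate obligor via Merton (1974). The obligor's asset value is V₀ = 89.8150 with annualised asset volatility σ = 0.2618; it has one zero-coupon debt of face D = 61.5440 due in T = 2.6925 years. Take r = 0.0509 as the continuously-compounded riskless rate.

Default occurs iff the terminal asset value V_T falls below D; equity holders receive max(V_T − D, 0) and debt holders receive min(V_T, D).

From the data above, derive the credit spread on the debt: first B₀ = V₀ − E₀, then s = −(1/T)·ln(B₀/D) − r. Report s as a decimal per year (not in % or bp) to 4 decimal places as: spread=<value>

spread=0.0116

Equity is a call on the firm's assets struck at D = 61.5440:
d₁ = [ln(V₀/D) + (r + σ²/2)T] / (σ√T)
   = [ln(89.8150/61.5440) + (0.0509 + 0.5·0.2618²)·2.6925] / (0.2618·√2.6925)
   = [0.378000 + 0.229319] / 0.429583 = 1.413739
d₂ = d₁ − σ√T = 1.413739 − 0.429583 = 0.984156
N(d₁) = 0.921281,  N(d₂) = 0.837481,  e^(−rT) = 0.871928
E₀ = V₀·N(d₁) − D·e^(−rT)·N(d₂)
   = 89.8150·0.921281 − 61.5440·0.871928·0.837481 = 37.803995
B₀ = V₀ − E₀ = 89.8150 − 37.803995 = 52.011005
spread = −(1/T)·ln(B₀/D) − r = −(1/2.6925)·ln(52.011005/61.5440) − 0.0509 = 0.01160586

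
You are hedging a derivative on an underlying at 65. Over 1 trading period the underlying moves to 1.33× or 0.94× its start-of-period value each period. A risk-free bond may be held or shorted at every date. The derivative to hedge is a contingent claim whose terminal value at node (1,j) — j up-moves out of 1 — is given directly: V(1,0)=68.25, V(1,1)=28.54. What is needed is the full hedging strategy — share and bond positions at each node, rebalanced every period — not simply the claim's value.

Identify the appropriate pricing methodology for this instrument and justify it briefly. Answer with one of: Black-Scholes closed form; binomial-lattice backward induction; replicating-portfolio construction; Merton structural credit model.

Key observation: what is demanded is not a single number but the (Δ, B) position at each node of the 1.33/0.94 tree starting at 65; constructing those positions is the replicating-portfolio method.

framework: replicating-portfolio construction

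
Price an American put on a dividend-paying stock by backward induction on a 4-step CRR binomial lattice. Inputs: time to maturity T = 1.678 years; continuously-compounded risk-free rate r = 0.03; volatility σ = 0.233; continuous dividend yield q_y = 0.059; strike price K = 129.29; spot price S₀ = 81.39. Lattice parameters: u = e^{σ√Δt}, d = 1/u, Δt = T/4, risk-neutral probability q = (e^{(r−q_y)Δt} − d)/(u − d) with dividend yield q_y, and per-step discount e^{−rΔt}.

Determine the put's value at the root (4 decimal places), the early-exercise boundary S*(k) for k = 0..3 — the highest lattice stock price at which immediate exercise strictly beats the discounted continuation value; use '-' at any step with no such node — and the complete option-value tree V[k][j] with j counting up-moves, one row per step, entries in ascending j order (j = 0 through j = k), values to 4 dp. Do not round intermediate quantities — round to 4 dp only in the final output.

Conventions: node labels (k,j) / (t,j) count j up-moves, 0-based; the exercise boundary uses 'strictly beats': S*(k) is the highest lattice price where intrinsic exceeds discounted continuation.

Δt=0.41950, u=1.16289, d=0.85992, q=0.42243, disc=e^(-rΔt)=0.98749
k=4 terminal: V=max(K-S,0) → 84.7848 69.1046 47.9000 19.2246 0.0000
k=3: j=0 S=51.7549 intr=77.5351 cont=77.1835 V=77.5351[EX]; j=1 S=69.9892 intr=59.3008 cont=59.3949 V=59.3949[hold]; j=2 S=94.6479 intr=34.6421 cont=35.3390 V=35.3390[hold]; j=3 S=127.9944 intr=1.2956 cont=10.9646 V=10.9646[hold]  S*(3)=51.7549
k=2: j=0 S=60.1854 intr=69.1046 cont=68.9983 V=69.1046[EX]; j=1 S=81.3900 intr=47.9000 cont=48.6172 V=48.6172[hold]; j=2 S=110.0654 intr=19.2246 cont=24.7293 V=24.7293[hold]  S*(2)=60.1854
k=1: j=0 S=69.9892 intr=59.3008 cont=59.6940 V=59.6940[hold]; j=1 S=94.6479 intr=34.6421 cont=38.0443 V=38.0443[hold]  S*(1)=-
k=0: j=0 S=81.3900 intr=47.9000 cont=49.9163 V=49.9163[hold]  S*(0)=-

price = 49.9163
boundary = - - 60.1854 51.7549
tree:
49.9163
59.6940 38.0443
69.1046 48.6172 24.7293
77.5351 59.3949 35.3390 10.9646
84.7848 69.1046 47.9000 19.2246 0.0000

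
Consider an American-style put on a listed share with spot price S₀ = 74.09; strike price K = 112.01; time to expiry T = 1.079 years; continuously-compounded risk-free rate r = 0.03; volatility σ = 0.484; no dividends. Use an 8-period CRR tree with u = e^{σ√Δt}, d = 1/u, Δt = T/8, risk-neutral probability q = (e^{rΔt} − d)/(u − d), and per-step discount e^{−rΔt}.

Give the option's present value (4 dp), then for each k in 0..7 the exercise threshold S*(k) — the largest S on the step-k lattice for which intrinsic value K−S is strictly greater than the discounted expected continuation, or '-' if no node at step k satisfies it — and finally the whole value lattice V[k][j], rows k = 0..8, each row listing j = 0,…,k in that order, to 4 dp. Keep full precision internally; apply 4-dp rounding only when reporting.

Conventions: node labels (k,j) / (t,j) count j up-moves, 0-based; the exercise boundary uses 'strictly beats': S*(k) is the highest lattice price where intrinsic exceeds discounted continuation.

Δt=0.13487, u=1.19453, d=0.83715, q=0.46702, disc=e^(-rΔt)=0.99596
k=8 terminal: V=max(K-S,0) → 94.1373 86.5075 75.6206 60.0861 37.9200 6.2913 0.0000 0.0000 0.0000
k=7: j=0 S=21.3495 intr=90.6605 cont=90.2082 V=90.6605[EX]; j=1 S=30.4634 intr=81.5466 cont=81.0942 V=81.5466[EX]; j=2 S=43.4682 intr=68.5418 cont=68.0895 V=68.5418[EX]; j=3 S=62.0245 intr=49.9855 cont=49.5332 V=49.9855[EX]; j=4 S=88.5025 intr=23.5075 cont=23.0552 V=23.5075[EX]; j=5 S=126.2839 intr=0.0000 cont=3.3396 V=3.3396[hold]; j=6 S=180.1939 intr=0.0000 cont=0.0000 V=0.0000[hold]; j=7 S=257.1179 intr=0.0000 cont=0.0000 V=0.0000[hold]  S*(7)=88.5025
k=6: j=0 S=25.5025 intr=86.5075 cont=86.0552 V=86.5075[EX]; j=1 S=36.3894 intr=75.6206 cont=75.1683 V=75.6206[EX]; j=2 S=51.9239 intr=60.0861 cont=59.6338 V=60.0861[EX]; j=3 S=74.0900 intr=37.9200 cont=37.4677 V=37.9200[EX]; j=4 S=105.7187 intr=6.2913 cont=14.0317 V=14.0317[hold]; j=5 S=150.8496 intr=0.0000 cont=1.7727 V=1.7727[hold]; j=6 S=215.2466 intr=0.0000 cont=0.0000 V=0.0000[hold]  S*(6)=74.0900
k=5: j=0 S=30.4634 intr=81.5466 cont=81.0942 V=81.5466[EX]; j=1 S=43.4682 intr=68.5418 cont=68.0895 V=68.5418[EX]; j=2 S=62.0245 intr=49.9855 cont=49.5332 V=49.9855[EX]; j=3 S=88.5025 intr=23.5075 cont=26.6555 V=26.6555[hold]; j=4 S=126.2839 intr=0.0000 cont=8.2729 V=8.2729[hold]; j=5 S=180.1939 intr=0.0000 cont=0.9410 V=0.9410[hold]  S*(5)=62.0245
k=4: j=0 S=36.3894 intr=75.6206 cont=75.1683 V=75.6206[EX]; j=1 S=51.9239 intr=60.0861 cont=59.6338 V=60.0861[EX]; j=2 S=74.0900 intr=37.9200 cont=38.9320 V=38.9320[hold]; j=3 S=105.7187 intr=6.2913 cont=17.9974 V=17.9974[hold]; j=4 S=150.8496 intr=0.0000 cont=4.8292 V=4.8292[hold]  S*(4)=51.9239
k=3: j=0 S=43.4682 intr=68.5418 cont=68.0895 V=68.5418[EX]; j=1 S=62.0245 intr=49.9855 cont=50.0039 V=50.0039[hold]; j=2 S=88.5025 intr=23.5075 cont=29.0373 V=29.0373[hold]; j=3 S=126.2839 intr=0.0000 cont=11.7997 V=11.7997[hold]  S*(3)=43.4682
k=2: j=0 S=51.9239 intr=60.0861 cont=59.6423 V=60.0861[EX]; j=1 S=74.0900 intr=37.9200 cont=40.0496 V=40.0496[hold]; j=2 S=105.7187 intr=6.2913 cont=20.9022 V=20.9022[hold]  S*(2)=51.9239
k=1: j=0 S=62.0245 intr=49.9855 cont=50.5237 V=50.5237[hold]; j=1 S=88.5025 intr=23.5075 cont=30.9817 V=30.9817[hold]  S*(1)=-
k=0: j=0 S=74.0900 intr=37.9200 cont=41.2300 V=41.2300[hold]  S*(0)=-

price = 41.2300
boundary = - - 51.9239 43.4682 51.9239 62.0245 74.0900 88.5025
tree:
41.2300
50.5237 30.9817
60.0861 40.0496 20.9022
68.5418 50.0039 29.0373 11.7997
75.6206 60.0861 38.9320 17.9974 4.8292
81.5466 68.5418 49.9855 26.6555 8.2729 0.9410
86.5075 75.6206 60.0861 37.9200 14.0317 1.7727 0.0000
90.6605 81.5466 68.5418 49.9855 23.5075 3.3396 0.0000 0.0000
94.1373 86.5075 75.6206 60.0861 37.9200 6.2913 0.0000 0.0000 0.0000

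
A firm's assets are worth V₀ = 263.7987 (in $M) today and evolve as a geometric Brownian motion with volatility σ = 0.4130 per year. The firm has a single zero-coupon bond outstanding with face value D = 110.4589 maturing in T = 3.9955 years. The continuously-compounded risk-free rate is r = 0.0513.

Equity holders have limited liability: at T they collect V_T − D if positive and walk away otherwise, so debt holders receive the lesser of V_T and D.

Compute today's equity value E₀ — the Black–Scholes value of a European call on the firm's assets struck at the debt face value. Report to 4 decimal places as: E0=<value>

E0=179.2386

Work the structural quantities from V₀ = 263.7987 against face 110.4589:
d₁ = [ln(V₀/D) + (r + σ²/2)T] / (σ√T)
   = [ln(263.7987/110.4589) + (0.0513 + 0.5·0.4130²)·3.9955] / (0.4130·√3.9955)
   = [0.870543 + 0.545723] / 0.825535 = 1.715573
d₂ = d₁ − σ√T = 1.715573 − 0.825535 = 0.890038
N(d₁) = 0.956880,  N(d₂) = 0.813277,  e^(−rT) = 0.814672
E₀ = V₀·N(d₁) − D·e^(−rT)·N(d₂)
   = 263.7987·0.956880 − 110.4589·0.814672·0.813277 = 179.238627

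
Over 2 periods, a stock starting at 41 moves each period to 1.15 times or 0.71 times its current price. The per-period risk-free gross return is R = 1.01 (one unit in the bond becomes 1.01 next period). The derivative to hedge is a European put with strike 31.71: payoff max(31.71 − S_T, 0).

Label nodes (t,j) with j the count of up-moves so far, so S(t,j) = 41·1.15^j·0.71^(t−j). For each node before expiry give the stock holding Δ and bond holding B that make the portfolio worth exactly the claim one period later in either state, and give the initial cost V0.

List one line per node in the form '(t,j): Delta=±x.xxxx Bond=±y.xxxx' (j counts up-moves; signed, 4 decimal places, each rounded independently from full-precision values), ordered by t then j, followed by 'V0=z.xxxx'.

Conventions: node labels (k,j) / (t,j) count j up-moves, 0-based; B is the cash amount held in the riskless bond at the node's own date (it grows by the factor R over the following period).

(0,0): Delta=-0.1928 Bond=9.0016
(1,0): Delta=-0.8621 Bond=28.5738
(1,1): Delta=0.0000 Bond=0.0000
V0=1.0959

Under the risk-neutral measure, an up-move has probability p* = (R−d)/(u−d) = 0.6818 and values discount at R = 1.01.
Expiry values: V(2,0)=11.0419, V(2,1)=0.0000, V(2,2)=0.0000
  t=1,j=0: stock 29.1100 → up 33.4765 (V=0.0000), down 20.6681 (V=11.0419). Price 3.4785; hedge Δ=-0.8621, bond B=28.5738.
  t=1,j=1: stock 47.1500 → up 54.2225 (V=0.0000), down 33.4765 (V=0.0000). Price 0.0000; hedge Δ=0.0000, bond B=0.0000.
  t=0,j=0: stock 41.0000 → up 47.1500 (V=0.0000), down 29.1100 (V=3.4785). Price 1.0959; hedge Δ=-0.1928, bond B=9.0016.
Sanity check at the root: Δ(0,0)·S0 + B(0,0) reproduces V0 = 1.0959.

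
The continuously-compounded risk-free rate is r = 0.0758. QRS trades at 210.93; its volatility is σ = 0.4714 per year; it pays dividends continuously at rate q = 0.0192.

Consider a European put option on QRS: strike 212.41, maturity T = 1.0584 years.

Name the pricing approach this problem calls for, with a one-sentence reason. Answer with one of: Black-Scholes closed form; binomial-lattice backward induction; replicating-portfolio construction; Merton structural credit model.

framework: Black-Scholes closed form

Key observation: everything needed for the exact continuous-time valuation of the European put on QRS (strike 212.41) is given, and no feature rules the closed form out.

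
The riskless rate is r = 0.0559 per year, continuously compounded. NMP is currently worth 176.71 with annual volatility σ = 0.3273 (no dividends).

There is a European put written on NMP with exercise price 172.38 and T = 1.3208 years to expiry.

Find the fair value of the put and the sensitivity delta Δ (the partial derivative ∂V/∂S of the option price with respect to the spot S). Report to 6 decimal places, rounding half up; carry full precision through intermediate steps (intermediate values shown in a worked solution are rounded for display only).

σ√T = 0.3273·√1.3208 = 0.376153
d₁ = (ln(S/K) + (r+σ²/2)T) / (σ√T) = (ln(176.71/172.38) + (0.0559+0.3273²/2)·1.3208) / 0.376153 = (0.024809 + 0.144578) / 0.376153 = 0.450314
d₂ = d₁ − σ√T = 0.450314 − 0.376153 = 0.074161
e^{−rT} = 0.928827
N(−d₁) = 0.326242,  N(−d₂) = 0.470441
Put price V = K·e^{−rT}·N(−d₂) − S·N(−d₁) = 75.322912 − 57.650240 = 17.672671
Δ = −N(−d₁) = -0.326242

price = 17.672671
Δ = -0.326242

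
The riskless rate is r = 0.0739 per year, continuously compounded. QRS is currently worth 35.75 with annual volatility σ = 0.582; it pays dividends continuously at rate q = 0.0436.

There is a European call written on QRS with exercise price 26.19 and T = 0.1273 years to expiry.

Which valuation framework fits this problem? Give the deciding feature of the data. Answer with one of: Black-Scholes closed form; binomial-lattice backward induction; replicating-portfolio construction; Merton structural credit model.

Key observation: a European claim on QRS (strike 26.19) — a lognormal (GBM) underlying with constant rate and volatility — has an exact closed-form value; no lattice or capital structure is involved.

framework: Black-Scholes closed form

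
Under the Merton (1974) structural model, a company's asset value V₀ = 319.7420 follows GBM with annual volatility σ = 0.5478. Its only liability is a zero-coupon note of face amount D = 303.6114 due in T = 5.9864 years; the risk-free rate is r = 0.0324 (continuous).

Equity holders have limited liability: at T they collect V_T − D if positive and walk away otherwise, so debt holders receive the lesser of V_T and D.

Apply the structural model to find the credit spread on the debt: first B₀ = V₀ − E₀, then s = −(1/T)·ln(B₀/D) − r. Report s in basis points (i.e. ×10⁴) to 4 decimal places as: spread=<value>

Work the structural quantities from V₀ = 319.7420 against face 303.6114:
d₁ = [ln(V₀/D) + (r + σ²/2)T] / (σ√T)
   = [ln(319.7420/303.6114) + (0.0324 + 0.5·0.5478²)·5.9864] / (0.5478·√5.9864)
   = [0.051766 + 1.092173] / 1.340309 = 0.853489
d₂ = d₁ − σ√T = 0.853489 − 1.340309 = -0.486820
N(d₁) = 0.803306,  N(d₂) = 0.313193,  e^(−rT) = 0.823691
E₀ = V₀·N(d₁) − D·e^(−rT)·N(d₂)
   = 319.7420·0.803306 − 303.6114·0.823691·0.313193 = 178.526679
B₀ = V₀ − E₀ = 319.7420 − 178.526679 = 141.215321
spread = −(1/T)·ln(B₀/D) − r = −(1/5.9864)·ln(141.215321/303.6114) − 0.0324 = 0.09546696
in basis points: 0.09546696 × 10⁴ = 954.6696 bp

spread=954.6696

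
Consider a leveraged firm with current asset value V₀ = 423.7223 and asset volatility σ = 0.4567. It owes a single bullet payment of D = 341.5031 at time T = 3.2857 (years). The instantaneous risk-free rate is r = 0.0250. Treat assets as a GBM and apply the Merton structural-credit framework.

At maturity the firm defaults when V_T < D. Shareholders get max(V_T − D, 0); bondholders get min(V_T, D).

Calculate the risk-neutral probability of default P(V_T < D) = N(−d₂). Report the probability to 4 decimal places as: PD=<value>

Equity is a call on the firm's assets struck at D = 341.5031:
d₁ = [ln(V₀/D) + (r + σ²/2)T] / (σ√T)
   = [ln(423.7223/341.5031) + (0.0250 + 0.5·0.4567²)·3.2857] / (0.4567·√3.2857)
   = [0.215722 + 0.424800] / 0.827837 = 0.773729
d₂ = d₁ − σ√T = 0.773729 − 0.827837 = -0.054109
risk-neutral PD = N(−d₂) = N(0.054109) = 0.521576

PD=0.5216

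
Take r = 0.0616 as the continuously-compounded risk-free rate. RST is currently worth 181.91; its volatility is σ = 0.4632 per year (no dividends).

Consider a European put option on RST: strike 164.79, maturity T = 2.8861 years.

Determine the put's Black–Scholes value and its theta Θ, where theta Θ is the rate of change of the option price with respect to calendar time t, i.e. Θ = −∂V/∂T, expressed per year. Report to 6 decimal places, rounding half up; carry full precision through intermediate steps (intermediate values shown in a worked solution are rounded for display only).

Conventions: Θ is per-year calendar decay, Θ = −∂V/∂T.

σ√T = 0.4632·√2.8861 = 0.786909
d₁ = (ln(S/K) + (r+σ²/2)T) / (σ√T) = (ln(181.91/164.79) + (0.0616+0.4632²/2)·2.8861) / 0.786909 = (0.098840 + 0.487396) / 0.786909 = 0.744987
d₂ = d₁ − σ√T = 0.744987 − 0.786909 = -0.041922
e^{−rT} = 0.837123
N(−d₁) = 0.228140,  N(−d₂) = 0.516719
Put price V = K·e^{−rT}·N(−d₂) − S·N(−d₁) = 71.281229 − 41.500925 = 29.780304
φ(d₁) = (1/√(2π))·e^{−d₁²/2} = 0.302268
Θ = −S·φ(d₁)·σ/(2√T) + r·K·e^{−rT}·N(−d₂) = −7.496036 + 4.390924 = -3.105112

price = 29.780304
Θ = -3.105112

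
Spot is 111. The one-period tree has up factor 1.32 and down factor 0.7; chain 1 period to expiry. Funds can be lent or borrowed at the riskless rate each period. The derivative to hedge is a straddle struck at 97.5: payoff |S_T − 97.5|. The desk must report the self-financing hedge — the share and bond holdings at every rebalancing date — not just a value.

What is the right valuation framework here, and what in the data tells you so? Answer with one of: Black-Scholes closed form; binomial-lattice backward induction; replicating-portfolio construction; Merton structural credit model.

Key observation: the mandate to exhibit the hedge at every date and state singles out the replicating-portfolio construction on the 1-period tree with factors 1.32 and 0.7 from 111.

framework: replicating-portfolio construction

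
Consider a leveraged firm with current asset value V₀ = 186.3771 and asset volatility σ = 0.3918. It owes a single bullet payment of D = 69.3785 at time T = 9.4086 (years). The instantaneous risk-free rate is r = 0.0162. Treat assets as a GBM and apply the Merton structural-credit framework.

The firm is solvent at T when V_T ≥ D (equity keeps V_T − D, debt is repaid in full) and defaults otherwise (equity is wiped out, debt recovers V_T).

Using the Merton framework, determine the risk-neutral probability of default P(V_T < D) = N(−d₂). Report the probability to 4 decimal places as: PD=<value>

PD=0.3638

Equity is a call on the firm's assets struck at D = 69.3785:
d₁ = [ln(V₀/D) + (r + σ²/2)T] / (σ√T)
   = [ln(186.3771/69.3785) + (0.0162 + 0.5·0.3918²)·9.4086] / (0.3918·√9.4086)
   = [0.988195 + 0.874563] / 1.201785 = 1.549993
d₂ = d₁ − σ√T = 1.549993 − 1.201785 = 0.348207
risk-neutral PD = N(−d₂) = N(-0.348207) = 0.363842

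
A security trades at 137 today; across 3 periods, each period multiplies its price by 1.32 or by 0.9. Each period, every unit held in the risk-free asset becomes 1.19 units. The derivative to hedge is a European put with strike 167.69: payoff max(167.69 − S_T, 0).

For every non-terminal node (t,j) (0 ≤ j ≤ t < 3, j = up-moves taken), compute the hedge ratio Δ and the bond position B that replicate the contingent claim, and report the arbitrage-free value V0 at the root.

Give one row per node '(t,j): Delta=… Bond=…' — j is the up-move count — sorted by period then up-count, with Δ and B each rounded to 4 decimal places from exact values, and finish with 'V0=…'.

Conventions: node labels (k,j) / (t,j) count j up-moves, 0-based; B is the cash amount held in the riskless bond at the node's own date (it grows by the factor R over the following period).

(0,0): Delta=-0.1661 Bond=26.4414
(1,0): Delta=-0.4717 Bond=69.1549
(1,1): Delta=-0.0726 Bond=14.5699
(2,0): Delta=-1.0000 Bond=140.9160
(2,1): Delta=-0.3103 Bond=56.0158
(2,2): Delta=0.0000 Bond=0.0000
V0=3.6911

Risk-neutral probability p* = (R−d)/(u−d) = (1.19−0.9)/(1.32−0.9) = 0.6905.
Terminal payoffs: V(3,0)=67.8170, V(3,1)=21.2096, V(3,2)=0.0000, V(3,3)=0.0000
(2,0): S=110.9700. Δ = (V_up−V_dn)/(S_up−S_dn) = (21.2096−67.8170)/(146.4804−99.8730) = -1.0000. V = [p*·21.2096 + (1−p*)·67.8170]/1.19 = 29.9460. B = V − Δ·S = 140.9160.
(2,1): S=162.7560. Δ = (V_up−V_dn)/(S_up−S_dn) = (0.0000−21.2096)/(214.8379−146.4804) = -0.3103. V = [p*·0.0000 + (1−p*)·21.2096]/1.19 = 5.5167. B = V − Δ·S = 56.0158.
(2,2): S=238.7088. Δ = (V_up−V_dn)/(S_up−S_dn) = (0.0000−0.0000)/(315.0956−214.8379) = 0.0000. V = [p*·0.0000 + (1−p*)·0.0000]/1.19 = 0.0000. B = V − Δ·S = 0.0000.
(1,0): S=123.3000. Δ = (V_up−V_dn)/(S_up−S_dn) = (5.5167−29.9460)/(162.7560−110.9700) = -0.4717. V = [p*·5.5167 + (1−p*)·29.9460]/1.19 = 10.9900. B = V − Δ·S = 69.1549.
(1,1): S=180.8400. Δ = (V_up−V_dn)/(S_up−S_dn) = (0.0000−5.5167)/(238.7088−162.7560) = -0.0726. V = [p*·0.0000 + (1−p*)·5.5167]/1.19 = 1.4349. B = V − Δ·S = 14.5699.
(0,0): S=137.0000. Δ = (V_up−V_dn)/(S_up−S_dn) = (1.4349−10.9900)/(180.8400−123.3000) = -0.1661. V = [p*·1.4349 + (1−p*)·10.9900]/1.19 = 3.6911. B = V − Δ·S = 26.4414.
Verification: the root portfolio costs Δ(0,0)·S0 + B(0,0) = 3.6911, matching V0.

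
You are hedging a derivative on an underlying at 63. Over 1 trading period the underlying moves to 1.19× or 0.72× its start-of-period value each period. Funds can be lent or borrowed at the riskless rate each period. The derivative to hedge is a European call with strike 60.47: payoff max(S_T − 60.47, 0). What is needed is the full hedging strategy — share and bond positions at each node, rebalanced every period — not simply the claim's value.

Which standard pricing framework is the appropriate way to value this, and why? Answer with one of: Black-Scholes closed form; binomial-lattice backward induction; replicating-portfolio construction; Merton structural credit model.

Key observation: what is demanded is not a single number but the (Δ, B) position at each node of the 1.19/0.72 tree starting at 63; constructing those positions is the replicating-portfolio method.

framework: replicating-portfolio construction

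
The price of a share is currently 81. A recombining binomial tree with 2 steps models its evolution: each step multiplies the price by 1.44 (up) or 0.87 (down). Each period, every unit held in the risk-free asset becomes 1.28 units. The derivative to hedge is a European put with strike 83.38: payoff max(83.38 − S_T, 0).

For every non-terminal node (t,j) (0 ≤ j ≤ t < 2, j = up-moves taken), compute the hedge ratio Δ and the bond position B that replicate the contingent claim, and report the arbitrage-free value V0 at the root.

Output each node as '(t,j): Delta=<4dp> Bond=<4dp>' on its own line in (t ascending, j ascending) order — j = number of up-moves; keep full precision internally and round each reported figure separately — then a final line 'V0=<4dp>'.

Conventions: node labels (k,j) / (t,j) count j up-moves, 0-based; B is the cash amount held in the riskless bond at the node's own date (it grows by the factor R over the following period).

(0,0): Delta=-0.1048 Bond=9.5529
(1,0): Delta=-0.5495 Bond=43.5614
(1,1): Delta=0.0000 Bond=0.0000
V0=1.0614

Arbitrage-free pricing uses the up-move probability p* = (R−d)/(u−d) = 0.7193, discounting each step at R = 1.28.
Expiry values: V(2,0)=22.0711, V(2,1)=0.0000, V(2,2)=0.0000
(1,0): S=70.4700. Δ = (V_up−V_dn)/(S_up−S_dn) = (0.0000−22.0711)/(101.4768−61.3089) = -0.5495. V = [p*·0.0000 + (1−p*)·22.0711]/1.28 = 4.8402. B = V − Δ·S = 43.5614.
(1,1): S=116.6400. Δ = (V_up−V_dn)/(S_up−S_dn) = (0.0000−0.0000)/(167.9616−101.4768) = 0.0000. V = [p*·0.0000 + (1−p*)·0.0000]/1.28 = 0.0000. B = V − Δ·S = 0.0000.
(0,0): S=81.0000. Δ = (V_up−V_dn)/(S_up−S_dn) = (0.0000−4.8402)/(116.6400−70.4700) = -0.1048. V = [p*·0.0000 + (1−p*)·4.8402]/1.28 = 1.0614. B = V − Δ·S = 9.5529.
Check: Δ(0,0)·S0 + B(0,0) = 1.0614 = V0.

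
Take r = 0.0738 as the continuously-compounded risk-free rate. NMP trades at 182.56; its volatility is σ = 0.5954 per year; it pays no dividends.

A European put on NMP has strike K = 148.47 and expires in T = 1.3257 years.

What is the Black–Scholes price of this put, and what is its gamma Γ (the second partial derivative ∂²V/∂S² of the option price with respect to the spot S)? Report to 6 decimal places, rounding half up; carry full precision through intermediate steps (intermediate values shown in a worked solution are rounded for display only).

price = 22.508426
Γ = 0.002339

σ√T = 0.5954·√1.3257 = 0.685538
d₁ = (ln(S/K) + (r+σ²/2)T) / (σ√T) = (ln(182.56/148.47) + (0.0738+0.5954²/2)·1.3257) / 0.685538 = (0.206696 + 0.332818) / 0.685538 = 0.786993
d₂ = d₁ − σ√T = 0.786993 − 0.685538 = 0.101455
e^{−rT} = 0.906797
N(−d₁) = 0.215643,  N(−d₂) = 0.459594
Put price V = K·e^{−rT}·N(−d₂) − S·N(−d₁) = 61.876193 − 39.367767 = 22.508426
φ(d₁) = (1/√(2π))·e^{−d₁²/2} = 0.292697
Γ = φ(d₁) / (S·σ·√T) = 0.002339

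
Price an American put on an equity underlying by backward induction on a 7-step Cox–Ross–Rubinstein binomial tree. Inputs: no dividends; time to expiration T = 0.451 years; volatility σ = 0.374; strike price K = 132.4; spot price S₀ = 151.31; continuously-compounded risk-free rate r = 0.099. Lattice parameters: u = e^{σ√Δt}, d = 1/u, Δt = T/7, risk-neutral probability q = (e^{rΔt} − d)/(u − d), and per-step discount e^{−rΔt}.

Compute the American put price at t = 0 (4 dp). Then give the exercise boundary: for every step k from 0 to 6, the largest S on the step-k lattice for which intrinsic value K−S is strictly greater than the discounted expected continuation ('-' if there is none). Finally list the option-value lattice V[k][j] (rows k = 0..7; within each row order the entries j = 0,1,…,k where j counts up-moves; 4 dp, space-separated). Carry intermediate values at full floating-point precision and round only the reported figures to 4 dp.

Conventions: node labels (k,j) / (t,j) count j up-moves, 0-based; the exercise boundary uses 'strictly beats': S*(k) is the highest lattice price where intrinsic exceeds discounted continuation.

price = 5.0575
boundary = - - - - 103.5034 94.1296 103.5034
tree:
5.0575
8.2213 2.0806
12.9884 3.7431 0.5090
19.8063 6.5992 1.0452 0.0000
28.8966 11.3188 2.1464 0.0000 0.0000
38.2704 18.6578 4.4079 0.0000 0.0000 0.0000
46.7952 28.8966 9.0521 0.0000 0.0000 0.0000 0.0000
54.5480 38.2704 18.5894 0.0000 0.0000 0.0000 0.0000 0.0000

params: Δt=0.06443 u=1.09958 d=0.90944 q=0.50994 e^(-rΔt)=0.99364
t_7 payoffs: 54.5480 38.2704 18.5894 0.0000 0.0000 0.0000 0.0000 0.0000
t_6: node(6,0) S=85.6048 payoff=46.7952 vs cont=45.9534 → 46.7952 [stop]  node(6,1) S=103.5034 payoff=28.8966 vs cont=28.0548 → 28.8966 [stop]  node(6,2) S=125.1443 payoff=7.2557 vs cont=9.0521 → 9.0521 [wait]  node(6,3) S=151.3100 payoff=0.0000 vs cont=0.0000 → 0.0000 [wait]  node(6,4) S=182.9465 payoff=0.0000 vs cont=0.0000 → 0.0000 [wait]  node(6,5) S=221.1978 payoff=0.0000 vs cont=0.0000 → 0.0000 [wait]  node(6,6) S=267.4467 payoff=0.0000 vs cont=0.0000 → 0.0000 [wait]  ⇒ S*(6)=103.5034
t_5: node(5,0) S=94.1296 payoff=38.2704 vs cont=37.4286 → 38.2704 [stop]  node(5,1) S=113.8106 payoff=18.5894 vs cont=18.6578 → 18.6578 [wait]  node(5,2) S=137.6066 payoff=0.0000 vs cont=4.4079 → 4.4079 [wait]  node(5,3) S=166.3780 payoff=0.0000 vs cont=0.0000 → 0.0000 [wait]  node(5,4) S=201.1650 payoff=0.0000 vs cont=0.0000 → 0.0000 [wait]  node(5,5) S=243.2254 payoff=0.0000 vs cont=0.0000 → 0.0000 [wait]  ⇒ S*(5)=94.1296
t_4: node(4,0) S=103.5034 payoff=28.8966 vs cont=28.0895 → 28.8966 [stop]  node(4,1) S=125.1443 payoff=7.2557 vs cont=11.3188 → 11.3188 [wait]  node(4,2) S=151.3100 payoff=0.0000 vs cont=2.1464 → 2.1464 [wait]  node(4,3) S=182.9465 payoff=0.0000 vs cont=0.0000 → 0.0000 [wait]  node(4,4) S=221.1978 payoff=0.0000 vs cont=0.0000 → 0.0000 [wait]  ⇒ S*(4)=103.5034
t_3: node(3,0) S=113.8106 payoff=18.5894 vs cont=19.8063 → 19.8063 [wait]  node(3,1) S=137.6066 payoff=0.0000 vs cont=6.5992 → 6.5992 [wait]  node(3,2) S=166.3780 payoff=0.0000 vs cont=1.0452 → 1.0452 [wait]  node(3,3) S=201.1650 payoff=0.0000 vs cont=0.0000 → 0.0000 [wait]  ⇒ S*(3)=-
t_2: node(2,0) S=125.1443 payoff=7.2557 vs cont=12.9884 → 12.9884 [wait]  node(2,1) S=151.3100 payoff=0.0000 vs cont=3.7431 → 3.7431 [wait]  node(2,2) S=182.9465 payoff=0.0000 vs cont=0.5090 → 0.5090 [wait]  ⇒ S*(2)=-
t_1: node(1,0) S=137.6066 payoff=0.0000 vs cont=8.2213 → 8.2213 [wait]  node(1,1) S=166.3780 payoff=0.0000 vs cont=2.0806 → 2.0806 [wait]  ⇒ S*(1)=-
t_0: node(0,0) S=151.3100 payoff=0.0000 vs cont=5.0575 → 5.0575 [wait]  ⇒ S*(0)=-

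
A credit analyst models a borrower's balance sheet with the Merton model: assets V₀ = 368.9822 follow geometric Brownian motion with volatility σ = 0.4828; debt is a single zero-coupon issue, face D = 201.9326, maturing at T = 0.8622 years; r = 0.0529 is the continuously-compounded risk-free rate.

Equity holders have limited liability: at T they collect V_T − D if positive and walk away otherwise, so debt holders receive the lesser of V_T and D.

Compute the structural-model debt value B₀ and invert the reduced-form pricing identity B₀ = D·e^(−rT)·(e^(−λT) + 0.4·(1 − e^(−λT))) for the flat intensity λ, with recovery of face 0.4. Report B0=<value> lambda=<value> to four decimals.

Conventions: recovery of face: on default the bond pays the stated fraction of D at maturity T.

B0=189.0431 lambda=0.0396

With assets at 368.9822 and a single debt payment of 201.9326 at 0.8622 years:
d₁ = [ln(V₀/D) + (r + σ²/2)T] / (σ√T)
   = [ln(368.9822/201.9326) + (0.0529 + 0.5·0.4828²)·0.8622] / (0.4828·√0.8622)
   = [0.602814 + 0.146098] / 0.448303 = 1.670551
d₂ = d₁ − σ√T = 1.670551 − 0.448303 = 1.222248
N(d₁) = 0.952595,  N(d₂) = 0.889193,  e^(−rT) = 0.955414
E₀ = V₀·N(d₁) − D·e^(−rT)·N(d₂)
   = 368.9822·0.952595 − 201.9326·0.955414·0.889193 = 179.939149
B₀ = V₀ − E₀ = 368.9822 − 179.939149 = 189.043051
e^(−λT) = (B₀·e^(rT)/D − 0.4)/(1 − 0.4) = (189.0431·1.046667/201.9326 − 0.4)/0.6 = 0.96642845
λ = −ln(0.96642845)/0.8622 = 0.039606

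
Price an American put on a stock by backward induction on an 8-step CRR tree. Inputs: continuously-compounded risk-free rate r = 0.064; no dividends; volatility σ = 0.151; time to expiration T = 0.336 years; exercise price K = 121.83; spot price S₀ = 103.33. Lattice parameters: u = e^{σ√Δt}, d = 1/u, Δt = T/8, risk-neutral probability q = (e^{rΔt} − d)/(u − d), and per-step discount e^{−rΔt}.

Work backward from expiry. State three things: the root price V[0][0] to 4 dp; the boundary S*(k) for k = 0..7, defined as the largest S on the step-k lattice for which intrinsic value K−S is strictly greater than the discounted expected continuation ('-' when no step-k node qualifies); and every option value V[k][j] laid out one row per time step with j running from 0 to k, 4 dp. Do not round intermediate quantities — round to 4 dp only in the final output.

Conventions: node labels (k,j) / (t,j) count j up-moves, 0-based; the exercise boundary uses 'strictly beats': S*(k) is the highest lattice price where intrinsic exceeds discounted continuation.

params: Δt=0.04200 u=1.03143 d=0.96953 q=0.53575 e^(-rΔt)=0.99732
t_8 payoffs: 41.1604 36.0099 30.5306 24.7014 18.5000 11.9027 4.8842 0.0000 0.0000
t_7: node(7,0) S=83.2050 payoff=38.6250 vs cont=38.2980 → 38.6250 [stop]  node(7,1) S=88.5174 payoff=33.3126 vs cont=32.9856 → 33.3126 [stop]  node(7,2) S=94.1689 payoff=27.6611 vs cont=27.3340 → 27.6611 [stop]  node(7,3) S=100.1813 payoff=21.6487 vs cont=21.3216 → 21.6487 [stop]  node(7,4) S=106.5776 payoff=15.2524 vs cont=14.9253 → 15.2524 [stop]  node(7,5) S=113.3823 payoff=8.4477 vs cont=8.1207 → 8.4477 [stop]  node(7,6) S=120.6214 payoff=1.2086 vs cont=2.2614 → 2.2614 [wait]  node(7,7) S=128.3227 payoff=0.0000 vs cont=0.0000 → 0.0000 [wait]  ⇒ S*(7)=113.3823
t_6: node(6,0) S=85.8201 payoff=36.0099 vs cont=35.6829 → 36.0099 [stop]  node(6,1) S=91.2994 payoff=30.5306 vs cont=30.2035 → 30.5306 [stop]  node(6,2) S=97.1286 payoff=24.7014 vs cont=24.3743 → 24.7014 [stop]  node(6,3) S=103.3300 payoff=18.5000 vs cont=18.1730 → 18.5000 [stop]  node(6,4) S=109.9273 payoff=11.9027 vs cont=11.5757 → 11.9027 [stop]  node(6,5) S=116.9458 payoff=4.8842 vs cont=5.1196 → 5.1196 [wait]  node(6,6) S=124.4125 payoff=0.0000 vs cont=1.0470 → 1.0470 [wait]  ⇒ S*(6)=109.9273
t_5: node(5,0) S=88.5174 payoff=33.3126 vs cont=32.9856 → 33.3126 [stop]  node(5,1) S=94.1689 payoff=27.6611 vs cont=27.3340 → 27.6611 [stop]  node(5,2) S=100.1813 payoff=21.6487 vs cont=21.3216 → 21.6487 [stop]  node(5,3) S=106.5776 payoff=15.2524 vs cont=14.9253 → 15.2524 [stop]  node(5,4) S=113.3823 payoff=8.4477 vs cont=8.2465 → 8.4477 [stop]  node(5,5) S=120.6214 payoff=1.2086 vs cont=2.9299 → 2.9299 [wait]  ⇒ S*(5)=113.3823
t_4: node(4,0) S=91.2994 payoff=30.5306 vs cont=30.2035 → 30.5306 [stop]  node(4,1) S=97.1286 payoff=24.7014 vs cont=24.3743 → 24.7014 [stop]  node(4,2) S=103.3300 payoff=18.5000 vs cont=18.1730 → 18.5000 [stop]  node(4,3) S=109.9273 payoff=11.9027 vs cont=11.5757 → 11.9027 [stop]  node(4,4) S=116.9458 payoff=4.8842 vs cont=5.4768 → 5.4768 [wait]  ⇒ S*(4)=109.9273
t_3: node(3,0) S=94.1689 payoff=27.6611 vs cont=27.3340 → 27.6611 [stop]  node(3,1) S=100.1813 payoff=21.6487 vs cont=21.3216 → 21.6487 [stop]  node(3,2) S=106.5776 payoff=15.2524 vs cont=14.9253 → 15.2524 [stop]  node(3,3) S=113.3823 payoff=8.4477 vs cont=8.4373 → 8.4477 [stop]  ⇒ S*(3)=113.3823
t_2: node(2,0) S=97.1286 payoff=24.7014 vs cont=24.3743 → 24.7014 [stop]  node(2,1) S=103.3300 payoff=18.5000 vs cont=18.1730 → 18.5000 [stop]  node(2,2) S=109.9273 payoff=11.9027 vs cont=11.5757 → 11.9027 [stop]  ⇒ S*(2)=109.9273
t_1: node(1,0) S=100.1813 payoff=21.6487 vs cont=21.3216 → 21.6487 [stop]  node(1,1) S=106.5776 payoff=15.2524 vs cont=14.9253 → 15.2524 [stop]  ⇒ S*(1)=106.5776
t_0: node(0,0) S=103.3300 payoff=18.5000 vs cont=18.1730 → 18.5000 [stop]  ⇒ S*(0)=103.3300

price = 18.5000
boundary = 103.3300 106.5776 109.9273 113.3823 109.9273 113.3823 109.9273 113.3823
tree:
18.5000
21.6487 15.2524
24.7014 18.5000 11.9027
27.6611 21.6487 15.2524 8.4477
30.5306 24.7014 18.5000 11.9027 5.4768
33.3126 27.6611 21.6487 15.2524 8.4477 2.9299
36.0099 30.5306 24.7014 18.5000 11.9027 5.1196 1.0470
38.6250 33.3126 27.6611 21.6487 15.2524 8.4477 2.2614 0.0000
41.1604 36.0099 30.5306 24.7014 18.5000 11.9027 4.8842 0.0000 0.0000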